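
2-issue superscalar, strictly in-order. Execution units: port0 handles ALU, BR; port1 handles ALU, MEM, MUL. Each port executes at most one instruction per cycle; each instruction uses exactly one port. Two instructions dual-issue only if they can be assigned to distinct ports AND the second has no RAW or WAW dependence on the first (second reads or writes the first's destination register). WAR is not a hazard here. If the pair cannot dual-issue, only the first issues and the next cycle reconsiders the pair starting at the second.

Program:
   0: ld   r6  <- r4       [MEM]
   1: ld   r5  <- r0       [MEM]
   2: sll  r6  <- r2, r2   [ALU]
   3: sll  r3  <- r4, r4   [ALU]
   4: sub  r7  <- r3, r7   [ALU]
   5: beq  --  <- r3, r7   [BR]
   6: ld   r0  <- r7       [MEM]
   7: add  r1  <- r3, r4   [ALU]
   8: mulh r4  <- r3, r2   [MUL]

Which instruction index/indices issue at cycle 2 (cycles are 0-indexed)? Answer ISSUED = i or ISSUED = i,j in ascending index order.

ISSUED = 3

[0] i0  ld  -- no-port MEM/MEM
[1] i1,i2  ld+sll  -- 2-wide
[2] i3  sll  -- RAW r3
[3] i4  sub  -- RAW r7
[4] i5,i6  beq+ld  -- 2-wide
[5] i7,i8  add+mulh  -- 2-wide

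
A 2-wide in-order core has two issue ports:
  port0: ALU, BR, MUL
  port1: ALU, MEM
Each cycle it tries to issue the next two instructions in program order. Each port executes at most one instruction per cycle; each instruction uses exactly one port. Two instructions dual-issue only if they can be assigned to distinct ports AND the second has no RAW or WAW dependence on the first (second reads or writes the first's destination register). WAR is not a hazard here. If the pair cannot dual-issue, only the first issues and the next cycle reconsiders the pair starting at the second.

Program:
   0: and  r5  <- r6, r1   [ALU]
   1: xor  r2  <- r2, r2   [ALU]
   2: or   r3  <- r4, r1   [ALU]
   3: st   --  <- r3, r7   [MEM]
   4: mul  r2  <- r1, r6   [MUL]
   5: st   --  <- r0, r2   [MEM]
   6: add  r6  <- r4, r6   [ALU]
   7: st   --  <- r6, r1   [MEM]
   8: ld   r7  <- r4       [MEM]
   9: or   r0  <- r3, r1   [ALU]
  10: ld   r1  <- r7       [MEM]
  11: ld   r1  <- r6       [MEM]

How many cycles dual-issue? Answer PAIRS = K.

  cy0 -> i0&i1 (and.ALU;xor.ALU) dual
  cy1 -> i2 (or.ALU) RAW r3
  cy2 -> i3&i4 (st.MEM;mul.MUL) dual
  cy3 -> i5&i6 (st.MEM;add.ALU) dual
  cy4 -> i7 (st.MEM) no-port MEM/MEM
  cy5 -> i8&i9 (ld.MEM;or.ALU) dual
  cy6 -> i10 (ld.MEM) no-port MEM/MEM
  cy7 -> i11 (ld.MEM) tail

PAIRS = 4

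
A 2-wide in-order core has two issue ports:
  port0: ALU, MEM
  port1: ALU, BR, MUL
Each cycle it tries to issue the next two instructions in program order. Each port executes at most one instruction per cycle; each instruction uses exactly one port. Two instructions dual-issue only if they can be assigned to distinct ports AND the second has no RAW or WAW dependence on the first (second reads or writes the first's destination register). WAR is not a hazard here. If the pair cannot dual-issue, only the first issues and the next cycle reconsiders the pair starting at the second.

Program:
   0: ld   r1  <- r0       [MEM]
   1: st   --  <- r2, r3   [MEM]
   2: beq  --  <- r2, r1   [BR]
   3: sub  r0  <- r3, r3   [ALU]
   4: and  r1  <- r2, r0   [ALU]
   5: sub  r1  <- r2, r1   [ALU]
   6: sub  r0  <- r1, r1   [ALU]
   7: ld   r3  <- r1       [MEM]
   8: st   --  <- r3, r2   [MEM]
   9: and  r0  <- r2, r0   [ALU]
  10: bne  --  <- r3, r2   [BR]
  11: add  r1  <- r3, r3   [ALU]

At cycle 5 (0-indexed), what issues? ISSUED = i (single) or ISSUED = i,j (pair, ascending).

ISSUED = 6,7

  cy0 -> i0 (ld.MEM) no-port MEM/MEM
  cy1 -> i1&i2 (st.MEM beq.BR) pair
  cy2 -> i3 (sub.ALU) RAW r0
  cy3 -> i4 (and.ALU) RAW+WAW r1
  cy4 -> i5 (sub.ALU) RAW r1
  cy5 -> i6&i7 (sub.ALU ld.MEM) pair
  cy6 -> i8&i9 (st.MEM and.ALU) pair
  cy7 -> i10&i11 (bne.BR add.ALU) pair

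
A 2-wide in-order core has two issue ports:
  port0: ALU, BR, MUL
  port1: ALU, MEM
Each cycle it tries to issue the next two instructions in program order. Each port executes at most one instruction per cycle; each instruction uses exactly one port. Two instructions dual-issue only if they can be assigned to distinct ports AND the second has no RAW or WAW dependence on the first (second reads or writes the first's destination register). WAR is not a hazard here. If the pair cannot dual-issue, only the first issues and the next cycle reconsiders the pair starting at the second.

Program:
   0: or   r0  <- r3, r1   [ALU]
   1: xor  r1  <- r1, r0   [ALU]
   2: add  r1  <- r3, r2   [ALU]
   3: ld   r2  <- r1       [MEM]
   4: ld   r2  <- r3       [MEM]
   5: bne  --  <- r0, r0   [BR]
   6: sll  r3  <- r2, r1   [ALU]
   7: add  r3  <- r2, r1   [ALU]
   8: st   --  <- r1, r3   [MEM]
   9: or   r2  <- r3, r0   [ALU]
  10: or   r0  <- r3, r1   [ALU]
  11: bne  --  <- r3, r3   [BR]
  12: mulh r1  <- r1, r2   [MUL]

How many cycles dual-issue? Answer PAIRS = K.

[0] i0  or  -- RAW r0
[1] i1  xor  -- WAW r1
[2] i2  add  -- RAW r1
[3] i3  ld  -- no-port MEM/MEM
[4] i4&i5  ld;bne  -- pair
[5] i6  sll  -- WAW r3
[6] i7  add  -- RAW r3
[7] i8&i9  st;or  -- pair
[8] i10&i11  or;bne  -- pair
[9] i12  mulh  -- tail

PAIRS = 3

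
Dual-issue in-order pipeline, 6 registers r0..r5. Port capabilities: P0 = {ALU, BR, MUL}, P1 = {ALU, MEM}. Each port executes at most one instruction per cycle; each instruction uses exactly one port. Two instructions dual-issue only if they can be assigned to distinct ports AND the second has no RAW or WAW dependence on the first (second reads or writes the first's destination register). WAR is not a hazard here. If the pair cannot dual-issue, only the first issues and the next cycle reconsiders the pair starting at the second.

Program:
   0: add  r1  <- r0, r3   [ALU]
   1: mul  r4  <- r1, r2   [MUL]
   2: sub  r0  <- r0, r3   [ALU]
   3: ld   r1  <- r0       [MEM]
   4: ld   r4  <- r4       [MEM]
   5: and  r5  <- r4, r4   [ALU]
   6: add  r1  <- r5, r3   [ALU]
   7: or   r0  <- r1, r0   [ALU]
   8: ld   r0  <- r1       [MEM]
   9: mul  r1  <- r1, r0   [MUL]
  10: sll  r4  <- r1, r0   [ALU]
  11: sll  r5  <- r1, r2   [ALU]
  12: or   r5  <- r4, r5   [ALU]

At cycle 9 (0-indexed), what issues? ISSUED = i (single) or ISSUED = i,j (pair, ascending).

  cy0 -> i0 (add.ALU) RAW r1
  cy1 -> i1,i2 (mul.MUL/sub.ALU) pair
  cy2 -> i3 (ld.MEM) no-port MEM/MEM
  cy3 -> i4 (ld.MEM) RAW r4
  cy4 -> i5 (and.ALU) RAW r5
  cy5 -> i6 (add.ALU) RAW r1
  cy6 -> i7 (or.ALU) WAW r0
  cy7 -> i8 (ld.MEM) RAW r0
  cy8 -> i9 (mul.MUL) RAW r1
  cy9 -> i10,i11 (sll.ALU/sll.ALU) pair
  cy10 -> i12 (or.ALU) tail

ISSUED = 10,11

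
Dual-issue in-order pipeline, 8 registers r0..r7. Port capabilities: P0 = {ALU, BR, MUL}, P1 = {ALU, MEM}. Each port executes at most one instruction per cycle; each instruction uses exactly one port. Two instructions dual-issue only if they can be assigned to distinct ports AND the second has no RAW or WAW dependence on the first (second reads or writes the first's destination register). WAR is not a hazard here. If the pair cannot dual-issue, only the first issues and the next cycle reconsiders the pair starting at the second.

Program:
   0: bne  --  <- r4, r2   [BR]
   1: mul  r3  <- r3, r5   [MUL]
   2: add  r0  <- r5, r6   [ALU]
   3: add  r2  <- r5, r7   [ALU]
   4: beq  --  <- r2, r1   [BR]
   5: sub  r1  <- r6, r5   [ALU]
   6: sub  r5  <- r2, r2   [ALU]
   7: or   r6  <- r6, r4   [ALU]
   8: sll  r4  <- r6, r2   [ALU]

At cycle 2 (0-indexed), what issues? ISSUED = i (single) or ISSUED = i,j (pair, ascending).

#0 head=0: bne.BR i0 no-port BR/MUL
#1 head=1: mul.MUL+add.ALU i1/i2 pair
#2 head=3: add.ALU i3 RAW r2
#3 head=4: beq.BR+sub.ALU i4/i5 pair
#4 head=6: sub.ALU+or.ALU i6/i7 pair
#5 head=8: sll.ALU i8 tail

ISSUED = 3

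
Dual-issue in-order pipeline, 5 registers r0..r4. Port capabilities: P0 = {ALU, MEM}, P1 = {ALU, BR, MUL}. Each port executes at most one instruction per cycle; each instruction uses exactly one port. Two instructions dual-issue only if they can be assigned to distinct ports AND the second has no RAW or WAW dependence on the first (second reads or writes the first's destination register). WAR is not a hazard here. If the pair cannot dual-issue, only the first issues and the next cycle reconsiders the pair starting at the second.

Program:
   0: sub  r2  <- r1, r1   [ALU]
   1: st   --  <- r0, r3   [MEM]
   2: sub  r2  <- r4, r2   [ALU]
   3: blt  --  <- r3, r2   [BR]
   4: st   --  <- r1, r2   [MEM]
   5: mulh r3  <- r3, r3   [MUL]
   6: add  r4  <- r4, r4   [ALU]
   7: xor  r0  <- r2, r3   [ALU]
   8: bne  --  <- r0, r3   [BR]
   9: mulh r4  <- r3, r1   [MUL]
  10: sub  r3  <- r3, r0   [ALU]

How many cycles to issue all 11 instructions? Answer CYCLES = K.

t=0 i0,i1:sub+st ; dual
t=1 i2:sub ; RAW r2
t=2 i3,i4:blt+st ; dual
t=3 i5,i6:mulh+add ; dual
t=4 i7:xor ; RAW r0
t=5 i8:bne ; no-port BR/MUL
t=6 i9,i10:mulh+sub ; dual

CYCLES = 7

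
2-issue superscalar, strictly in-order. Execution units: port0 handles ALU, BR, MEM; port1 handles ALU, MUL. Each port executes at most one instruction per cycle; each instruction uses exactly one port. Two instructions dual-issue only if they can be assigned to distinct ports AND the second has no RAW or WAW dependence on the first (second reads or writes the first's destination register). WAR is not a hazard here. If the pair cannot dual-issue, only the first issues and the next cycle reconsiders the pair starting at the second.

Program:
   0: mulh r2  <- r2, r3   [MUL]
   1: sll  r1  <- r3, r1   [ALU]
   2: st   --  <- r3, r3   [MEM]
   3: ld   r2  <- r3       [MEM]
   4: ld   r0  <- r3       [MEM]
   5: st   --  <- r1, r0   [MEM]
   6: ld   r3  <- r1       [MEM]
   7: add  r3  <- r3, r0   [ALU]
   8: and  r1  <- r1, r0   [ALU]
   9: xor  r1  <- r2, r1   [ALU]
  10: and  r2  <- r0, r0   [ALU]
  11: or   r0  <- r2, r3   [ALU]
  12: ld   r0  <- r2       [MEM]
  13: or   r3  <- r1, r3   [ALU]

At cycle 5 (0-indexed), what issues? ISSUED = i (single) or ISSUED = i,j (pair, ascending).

#0 head=0: mulh.MUL+sll.ALU i0&i1 dual
#1 head=2: st.MEM i2 no-port MEM/MEM
#2 head=3: ld.MEM i3 no-port MEM/MEM
#3 head=4: ld.MEM i4 no-port MEM/MEM
#4 head=5: st.MEM i5 no-port MEM/MEM
#5 head=6: ld.MEM i6 RAW+WAW r3
#6 head=7: add.ALU+and.ALU i7&i8 dual
#7 head=9: xor.ALU+and.ALU i9&i10 dual
#8 head=11: or.ALU i11 WAW r0
#9 head=12: ld.MEM+or.ALU i12&i13 dual

ISSUED = 6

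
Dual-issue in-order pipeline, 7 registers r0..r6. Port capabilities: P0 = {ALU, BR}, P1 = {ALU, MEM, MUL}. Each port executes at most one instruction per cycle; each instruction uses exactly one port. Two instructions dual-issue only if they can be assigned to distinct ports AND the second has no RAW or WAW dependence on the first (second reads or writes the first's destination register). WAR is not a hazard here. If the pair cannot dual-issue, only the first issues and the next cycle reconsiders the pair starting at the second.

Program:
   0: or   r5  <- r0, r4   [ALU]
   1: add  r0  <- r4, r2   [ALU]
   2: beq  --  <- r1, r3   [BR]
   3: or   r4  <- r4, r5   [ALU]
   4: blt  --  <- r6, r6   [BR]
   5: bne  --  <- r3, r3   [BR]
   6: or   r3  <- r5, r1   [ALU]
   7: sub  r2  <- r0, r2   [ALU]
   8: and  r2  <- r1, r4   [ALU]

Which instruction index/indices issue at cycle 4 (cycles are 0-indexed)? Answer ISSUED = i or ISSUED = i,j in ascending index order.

[0] i0/i1  or;add  -- dual
[1] i2/i3  beq;or  -- dual
[2] i4  blt  -- no-port BR/BR
[3] i5/i6  bne;or  -- dual
[4] i7  sub  -- WAW r2
[5] i8  and  -- tail

ISSUED = 7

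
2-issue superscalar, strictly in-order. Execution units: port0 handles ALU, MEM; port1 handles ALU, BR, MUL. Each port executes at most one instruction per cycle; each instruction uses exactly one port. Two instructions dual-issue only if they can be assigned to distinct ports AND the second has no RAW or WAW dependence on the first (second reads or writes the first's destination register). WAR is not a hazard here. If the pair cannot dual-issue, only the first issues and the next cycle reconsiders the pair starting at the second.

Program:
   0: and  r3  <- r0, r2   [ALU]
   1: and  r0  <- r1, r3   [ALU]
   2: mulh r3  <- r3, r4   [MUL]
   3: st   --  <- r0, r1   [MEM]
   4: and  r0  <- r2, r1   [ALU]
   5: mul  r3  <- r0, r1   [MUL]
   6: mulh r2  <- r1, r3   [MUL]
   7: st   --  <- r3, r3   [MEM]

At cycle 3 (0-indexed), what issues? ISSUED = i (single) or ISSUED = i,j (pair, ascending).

c0: i0 and.ALU  RAW r3
c1: i1,i2 and.ALU;mulh.MUL  2-wide
c2: i3,i4 st.MEM;and.ALU  2-wide
c3: i5 mul.MUL  no-port MUL/MUL
c4: i6,i7 mulh.MUL;st.MEM  2-wide

ISSUED = 5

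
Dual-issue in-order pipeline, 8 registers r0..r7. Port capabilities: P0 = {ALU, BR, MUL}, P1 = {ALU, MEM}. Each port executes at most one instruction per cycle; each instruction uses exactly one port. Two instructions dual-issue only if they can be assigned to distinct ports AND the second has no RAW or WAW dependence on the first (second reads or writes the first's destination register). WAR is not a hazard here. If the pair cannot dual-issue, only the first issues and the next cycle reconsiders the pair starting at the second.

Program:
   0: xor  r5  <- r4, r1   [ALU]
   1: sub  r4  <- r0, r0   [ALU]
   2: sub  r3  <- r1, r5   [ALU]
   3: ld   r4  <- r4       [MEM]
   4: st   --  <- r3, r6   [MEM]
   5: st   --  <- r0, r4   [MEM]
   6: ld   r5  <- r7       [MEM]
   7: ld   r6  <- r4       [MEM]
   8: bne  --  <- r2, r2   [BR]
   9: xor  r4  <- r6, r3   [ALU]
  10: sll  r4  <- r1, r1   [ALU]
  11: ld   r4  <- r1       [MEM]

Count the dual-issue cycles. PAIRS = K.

0. xor.ALU sub.ALU @i0/i1  | 2-wide
1. sub.ALU ld.MEM @i2/i3  | 2-wide
2. st.MEM @i4  | no-port MEM/MEM
3. st.MEM @i5  | no-port MEM/MEM
4. ld.MEM @i6  | no-port MEM/MEM
5. ld.MEM bne.BR @i7/i8  | 2-wide
6. xor.ALU @i9  | WAW r4
7. sll.ALU @i10  | WAW r4
8. ld.MEM @i11  | tail

PAIRS = 3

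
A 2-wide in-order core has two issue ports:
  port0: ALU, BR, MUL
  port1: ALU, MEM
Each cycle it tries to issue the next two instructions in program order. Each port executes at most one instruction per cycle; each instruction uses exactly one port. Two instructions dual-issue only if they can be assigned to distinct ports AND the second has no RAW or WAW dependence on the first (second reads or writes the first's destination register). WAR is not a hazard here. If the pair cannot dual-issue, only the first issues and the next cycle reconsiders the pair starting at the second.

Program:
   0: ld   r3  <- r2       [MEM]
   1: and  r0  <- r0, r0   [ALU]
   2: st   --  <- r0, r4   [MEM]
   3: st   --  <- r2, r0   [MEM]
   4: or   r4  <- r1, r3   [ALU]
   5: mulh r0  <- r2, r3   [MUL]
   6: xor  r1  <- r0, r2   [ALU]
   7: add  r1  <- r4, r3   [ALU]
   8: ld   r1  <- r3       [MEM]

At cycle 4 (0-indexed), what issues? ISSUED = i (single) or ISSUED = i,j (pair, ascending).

ISSUED = 6

  cy0 -> i0&i1 (ld.MEM/and.ALU) pair
  cy1 -> i2 (st.MEM) no-port MEM/MEM
  cy2 -> i3&i4 (st.MEM/or.ALU) pair
  cy3 -> i5 (mulh.MUL) RAW r0
  cy4 -> i6 (xor.ALU) WAW r1
  cy5 -> i7 (add.ALU) WAW r1
  cy6 -> i8 (ld.MEM) tail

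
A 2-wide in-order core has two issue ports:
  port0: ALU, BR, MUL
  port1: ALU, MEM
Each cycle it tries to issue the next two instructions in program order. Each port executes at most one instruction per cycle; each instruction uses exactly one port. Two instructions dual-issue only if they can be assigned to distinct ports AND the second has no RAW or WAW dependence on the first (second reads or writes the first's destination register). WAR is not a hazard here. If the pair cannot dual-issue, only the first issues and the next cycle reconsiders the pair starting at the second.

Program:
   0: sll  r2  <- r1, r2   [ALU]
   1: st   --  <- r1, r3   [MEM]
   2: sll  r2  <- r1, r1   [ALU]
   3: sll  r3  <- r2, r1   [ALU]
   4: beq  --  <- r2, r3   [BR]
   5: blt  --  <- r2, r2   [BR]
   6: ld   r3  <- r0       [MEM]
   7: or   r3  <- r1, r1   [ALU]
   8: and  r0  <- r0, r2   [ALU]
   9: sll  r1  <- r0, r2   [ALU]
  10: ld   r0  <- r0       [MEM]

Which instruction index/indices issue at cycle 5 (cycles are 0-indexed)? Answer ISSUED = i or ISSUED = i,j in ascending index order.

[0] i0/i1  sll.ALU;st.MEM  -- dual
[1] i2  sll.ALU  -- RAW r2
[2] i3  sll.ALU  -- RAW r3
[3] i4  beq.BR  -- no-port BR/BR
[4] i5/i6  blt.BR;ld.MEM  -- dual
[5] i7/i8  or.ALU;and.ALU  -- dual
[6] i9/i10  sll.ALU;ld.MEM  -- dual

ISSUED = 7,8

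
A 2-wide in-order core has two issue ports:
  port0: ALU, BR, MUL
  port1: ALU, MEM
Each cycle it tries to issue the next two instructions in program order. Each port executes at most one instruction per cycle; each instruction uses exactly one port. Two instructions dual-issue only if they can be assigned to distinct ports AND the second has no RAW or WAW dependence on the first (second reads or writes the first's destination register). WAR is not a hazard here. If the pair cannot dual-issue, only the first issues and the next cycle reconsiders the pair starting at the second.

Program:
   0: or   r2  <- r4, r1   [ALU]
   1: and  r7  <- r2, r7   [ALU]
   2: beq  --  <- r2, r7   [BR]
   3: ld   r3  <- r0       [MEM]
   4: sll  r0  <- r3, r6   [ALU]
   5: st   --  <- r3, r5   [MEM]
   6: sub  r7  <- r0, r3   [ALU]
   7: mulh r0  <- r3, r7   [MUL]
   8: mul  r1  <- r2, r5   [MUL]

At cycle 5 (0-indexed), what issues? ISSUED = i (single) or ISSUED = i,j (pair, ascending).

ISSUED = 7

t=0 i0:or.ALU ; RAW r2
t=1 i1:and.ALU ; RAW r7
t=2 i2,i3:beq.BR+ld.MEM ; dual
t=3 i4,i5:sll.ALU+st.MEM ; dual
t=4 i6:sub.ALU ; RAW r7
t=5 i7:mulh.MUL ; no-port MUL/MUL
t=6 i8:mul.MUL ; tail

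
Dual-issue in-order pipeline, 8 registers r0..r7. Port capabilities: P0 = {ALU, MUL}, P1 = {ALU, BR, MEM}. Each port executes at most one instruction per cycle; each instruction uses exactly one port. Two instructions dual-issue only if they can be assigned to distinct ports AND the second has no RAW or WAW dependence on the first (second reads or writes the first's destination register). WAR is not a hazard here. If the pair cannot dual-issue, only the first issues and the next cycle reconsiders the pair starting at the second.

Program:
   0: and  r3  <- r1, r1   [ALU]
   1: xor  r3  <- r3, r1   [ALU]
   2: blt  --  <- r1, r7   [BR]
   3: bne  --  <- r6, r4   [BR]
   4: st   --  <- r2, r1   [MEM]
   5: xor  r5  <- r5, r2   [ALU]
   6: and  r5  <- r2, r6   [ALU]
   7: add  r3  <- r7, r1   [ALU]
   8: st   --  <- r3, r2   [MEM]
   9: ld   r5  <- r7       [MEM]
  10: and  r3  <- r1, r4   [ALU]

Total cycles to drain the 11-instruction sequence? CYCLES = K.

#0 head=0: and i0 RAW+WAW r3
#1 head=1: xor;blt i1,i2 2-wide
#2 head=3: bne i3 no-port BR/MEM
#3 head=4: st;xor i4,i5 2-wide
#4 head=6: and;add i6,i7 2-wide
#5 head=8: st i8 no-port MEM/MEM
#6 head=9: ld;and i9,i10 2-wide

CYCLES = 7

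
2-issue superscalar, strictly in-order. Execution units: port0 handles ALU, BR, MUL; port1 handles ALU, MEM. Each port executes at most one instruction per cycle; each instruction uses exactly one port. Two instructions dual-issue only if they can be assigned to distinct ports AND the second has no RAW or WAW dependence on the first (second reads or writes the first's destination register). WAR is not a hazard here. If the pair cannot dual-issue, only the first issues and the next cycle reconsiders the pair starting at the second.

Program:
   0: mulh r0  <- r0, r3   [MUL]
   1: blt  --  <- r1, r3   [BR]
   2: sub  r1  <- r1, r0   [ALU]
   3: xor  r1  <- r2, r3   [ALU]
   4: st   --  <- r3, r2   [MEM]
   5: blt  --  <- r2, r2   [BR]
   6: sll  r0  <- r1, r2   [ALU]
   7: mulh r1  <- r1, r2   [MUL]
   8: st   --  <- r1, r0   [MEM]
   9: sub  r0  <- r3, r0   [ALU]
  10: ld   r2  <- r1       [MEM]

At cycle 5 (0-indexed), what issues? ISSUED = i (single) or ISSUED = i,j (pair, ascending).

ISSUED = 8,9

c0: i0 mulh.MUL  no-port MUL/BR
c1: i1,i2 blt.BR;sub.ALU  dual
c2: i3,i4 xor.ALU;st.MEM  dual
c3: i5,i6 blt.BR;sll.ALU  dual
c4: i7 mulh.MUL  RAW r1
c5: i8,i9 st.MEM;sub.ALU  dual
c6: i10 ld.MEM  tail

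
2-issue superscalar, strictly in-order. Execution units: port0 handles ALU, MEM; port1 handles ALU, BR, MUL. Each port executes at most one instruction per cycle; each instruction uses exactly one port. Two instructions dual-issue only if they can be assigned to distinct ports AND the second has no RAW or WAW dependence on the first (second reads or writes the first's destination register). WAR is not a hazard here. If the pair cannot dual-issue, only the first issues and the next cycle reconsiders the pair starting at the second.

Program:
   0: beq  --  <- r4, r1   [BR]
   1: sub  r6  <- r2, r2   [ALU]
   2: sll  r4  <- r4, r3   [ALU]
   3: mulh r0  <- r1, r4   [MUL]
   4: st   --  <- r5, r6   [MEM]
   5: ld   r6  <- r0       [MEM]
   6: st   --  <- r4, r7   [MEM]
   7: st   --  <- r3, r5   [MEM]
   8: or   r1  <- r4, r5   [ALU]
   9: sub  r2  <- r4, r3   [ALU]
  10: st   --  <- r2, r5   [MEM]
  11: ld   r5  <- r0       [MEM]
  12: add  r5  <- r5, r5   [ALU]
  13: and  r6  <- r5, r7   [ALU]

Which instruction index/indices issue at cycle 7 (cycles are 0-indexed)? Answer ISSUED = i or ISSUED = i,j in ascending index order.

ISSUED = 10

#0 head=0: beq.BR/sub.ALU i0,i1 dual
#1 head=2: sll.ALU i2 RAW r4
#2 head=3: mulh.MUL/st.MEM i3,i4 dual
#3 head=5: ld.MEM i5 no-port MEM/MEM
#4 head=6: st.MEM i6 no-port MEM/MEM
#5 head=7: st.MEM/or.ALU i7,i8 dual
#6 head=9: sub.ALU i9 RAW r2
#7 head=10: st.MEM i10 no-port MEM/MEM
#8 head=11: ld.MEM i11 RAW+WAW r5
#9 head=12: add.ALU i12 RAW r5
#10 head=13: and.ALU i13 tail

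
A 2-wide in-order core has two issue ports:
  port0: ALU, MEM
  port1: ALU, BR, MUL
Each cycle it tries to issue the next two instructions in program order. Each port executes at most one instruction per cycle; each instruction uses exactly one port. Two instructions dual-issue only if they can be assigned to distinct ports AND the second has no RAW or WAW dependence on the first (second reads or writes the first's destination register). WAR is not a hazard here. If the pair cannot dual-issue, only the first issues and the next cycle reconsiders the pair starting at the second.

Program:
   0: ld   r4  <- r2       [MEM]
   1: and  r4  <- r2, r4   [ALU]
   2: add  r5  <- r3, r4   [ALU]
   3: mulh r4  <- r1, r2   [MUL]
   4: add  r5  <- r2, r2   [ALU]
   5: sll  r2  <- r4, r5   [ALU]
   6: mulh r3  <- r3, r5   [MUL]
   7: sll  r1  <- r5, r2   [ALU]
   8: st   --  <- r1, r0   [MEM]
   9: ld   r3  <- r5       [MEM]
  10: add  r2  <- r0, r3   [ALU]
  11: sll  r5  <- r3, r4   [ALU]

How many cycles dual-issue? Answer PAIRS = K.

PAIRS = 3

[0] i0  ld  -- RAW+WAW r4
[1] i1  and  -- RAW r4
[2] i2&i3  add;mulh  -- dual
[3] i4  add  -- RAW r5
[4] i5&i6  sll;mulh  -- dual
[5] i7  sll  -- RAW r1
[6] i8  st  -- no-port MEM/MEM
[7] i9  ld  -- RAW r3
[8] i10&i11  add;sll  -- dual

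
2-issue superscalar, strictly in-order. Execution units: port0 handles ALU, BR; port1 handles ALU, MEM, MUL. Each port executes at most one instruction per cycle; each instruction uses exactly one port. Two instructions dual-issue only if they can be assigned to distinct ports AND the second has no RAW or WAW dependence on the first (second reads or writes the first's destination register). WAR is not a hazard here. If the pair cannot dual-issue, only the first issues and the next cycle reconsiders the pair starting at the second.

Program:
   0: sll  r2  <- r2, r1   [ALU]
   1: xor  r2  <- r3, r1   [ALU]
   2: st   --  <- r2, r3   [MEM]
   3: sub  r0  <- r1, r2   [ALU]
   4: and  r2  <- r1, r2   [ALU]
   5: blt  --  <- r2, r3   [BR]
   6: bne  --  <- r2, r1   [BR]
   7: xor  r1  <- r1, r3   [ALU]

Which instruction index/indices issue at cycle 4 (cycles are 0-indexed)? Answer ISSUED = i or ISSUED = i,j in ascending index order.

ISSUED = 5

0. sll.ALU @i0  | WAW r2
1. xor.ALU @i1  | RAW r2
2. st.MEM/sub.ALU @i2&i3  | 2-wide
3. and.ALU @i4  | RAW r2
4. blt.BR @i5  | no-port BR/BR
5. bne.BR/xor.ALU @i6&i7  | 2-wide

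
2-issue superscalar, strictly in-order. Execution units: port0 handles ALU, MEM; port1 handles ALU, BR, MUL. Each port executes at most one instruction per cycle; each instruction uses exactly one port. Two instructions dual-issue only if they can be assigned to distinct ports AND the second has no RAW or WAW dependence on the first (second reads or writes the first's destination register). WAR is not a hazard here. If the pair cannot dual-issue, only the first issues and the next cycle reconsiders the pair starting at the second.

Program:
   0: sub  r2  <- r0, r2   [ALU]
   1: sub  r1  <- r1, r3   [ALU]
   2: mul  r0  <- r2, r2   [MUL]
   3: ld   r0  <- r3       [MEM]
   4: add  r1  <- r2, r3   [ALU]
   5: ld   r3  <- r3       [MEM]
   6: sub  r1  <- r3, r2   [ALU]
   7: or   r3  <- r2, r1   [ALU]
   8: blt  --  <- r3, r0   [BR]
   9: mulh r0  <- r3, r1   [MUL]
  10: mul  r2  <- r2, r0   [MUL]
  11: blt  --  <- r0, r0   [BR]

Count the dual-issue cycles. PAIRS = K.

PAIRS = 2

t=0 i0/i1:sub sub ; 2-wide
t=1 i2:mul ; WAW r0
t=2 i3/i4:ld add ; 2-wide
t=3 i5:ld ; RAW r3
t=4 i6:sub ; RAW r1
t=5 i7:or ; RAW r3
t=6 i8:blt ; no-port BR/MUL
t=7 i9:mulh ; no-port MUL/MUL
t=8 i10:mul ; no-port MUL/BR
t=9 i11:blt ; tail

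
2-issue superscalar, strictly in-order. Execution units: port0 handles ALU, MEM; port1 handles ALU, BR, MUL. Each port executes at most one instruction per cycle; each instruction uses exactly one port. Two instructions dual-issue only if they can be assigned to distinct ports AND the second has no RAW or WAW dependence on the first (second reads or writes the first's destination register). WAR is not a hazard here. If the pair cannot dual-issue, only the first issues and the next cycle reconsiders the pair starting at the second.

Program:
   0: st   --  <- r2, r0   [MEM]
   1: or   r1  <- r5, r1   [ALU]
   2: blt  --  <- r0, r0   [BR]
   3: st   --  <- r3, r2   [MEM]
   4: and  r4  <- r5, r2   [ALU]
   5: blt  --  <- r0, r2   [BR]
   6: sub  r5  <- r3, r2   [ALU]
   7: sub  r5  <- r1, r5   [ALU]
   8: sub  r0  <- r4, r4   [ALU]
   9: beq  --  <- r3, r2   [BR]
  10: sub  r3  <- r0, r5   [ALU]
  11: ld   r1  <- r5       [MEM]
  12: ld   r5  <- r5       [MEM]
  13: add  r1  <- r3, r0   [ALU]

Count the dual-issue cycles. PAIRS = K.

0. st or @i0/i1  | 2-wide
1. blt st @i2/i3  | 2-wide
2. and blt @i4/i5  | 2-wide
3. sub @i6  | RAW+WAW r5
4. sub sub @i7/i8  | 2-wide
5. beq sub @i9/i10  | 2-wide
6. ld @i11  | no-port MEM/MEM
7. ld add @i12/i13  | 2-wide

PAIRS = 6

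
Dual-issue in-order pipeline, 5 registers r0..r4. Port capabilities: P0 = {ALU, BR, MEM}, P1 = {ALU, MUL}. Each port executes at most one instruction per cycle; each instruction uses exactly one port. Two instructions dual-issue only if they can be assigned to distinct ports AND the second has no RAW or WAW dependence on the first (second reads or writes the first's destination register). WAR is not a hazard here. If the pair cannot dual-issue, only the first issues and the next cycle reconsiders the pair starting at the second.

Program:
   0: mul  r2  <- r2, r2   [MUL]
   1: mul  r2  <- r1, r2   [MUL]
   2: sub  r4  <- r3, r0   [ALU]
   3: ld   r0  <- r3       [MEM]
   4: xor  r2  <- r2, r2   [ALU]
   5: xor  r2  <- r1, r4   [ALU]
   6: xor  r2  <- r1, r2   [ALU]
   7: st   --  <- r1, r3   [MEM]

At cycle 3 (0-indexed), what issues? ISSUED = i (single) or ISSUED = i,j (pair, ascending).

[0] i0  mul.MUL  -- no-port MUL/MUL
[1] i1/i2  mul.MUL+sub.ALU  -- pair
[2] i3/i4  ld.MEM+xor.ALU  -- pair
[3] i5  xor.ALU  -- RAW+WAW r2
[4] i6/i7  xor.ALU+st.MEM  -- pair

ISSUED = 5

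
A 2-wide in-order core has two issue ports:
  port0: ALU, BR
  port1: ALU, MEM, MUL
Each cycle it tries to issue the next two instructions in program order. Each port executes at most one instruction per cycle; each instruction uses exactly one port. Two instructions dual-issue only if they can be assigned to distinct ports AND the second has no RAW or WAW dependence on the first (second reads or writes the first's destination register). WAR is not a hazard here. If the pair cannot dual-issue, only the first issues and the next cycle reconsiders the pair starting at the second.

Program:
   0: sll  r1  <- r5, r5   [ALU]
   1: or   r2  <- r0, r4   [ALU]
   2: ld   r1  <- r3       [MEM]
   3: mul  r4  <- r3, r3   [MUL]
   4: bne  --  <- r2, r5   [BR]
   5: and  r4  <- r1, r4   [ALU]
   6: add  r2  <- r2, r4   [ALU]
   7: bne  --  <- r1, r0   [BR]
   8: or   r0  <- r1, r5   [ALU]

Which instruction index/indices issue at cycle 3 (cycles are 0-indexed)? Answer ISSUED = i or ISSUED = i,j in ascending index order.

0. sll.ALU;or.ALU @i0/i1  | pair
1. ld.MEM @i2  | no-port MEM/MUL
2. mul.MUL;bne.BR @i3/i4  | pair
3. and.ALU @i5  | RAW r4
4. add.ALU;bne.BR @i6/i7  | pair
5. or.ALU @i8  | tail

ISSUED = 5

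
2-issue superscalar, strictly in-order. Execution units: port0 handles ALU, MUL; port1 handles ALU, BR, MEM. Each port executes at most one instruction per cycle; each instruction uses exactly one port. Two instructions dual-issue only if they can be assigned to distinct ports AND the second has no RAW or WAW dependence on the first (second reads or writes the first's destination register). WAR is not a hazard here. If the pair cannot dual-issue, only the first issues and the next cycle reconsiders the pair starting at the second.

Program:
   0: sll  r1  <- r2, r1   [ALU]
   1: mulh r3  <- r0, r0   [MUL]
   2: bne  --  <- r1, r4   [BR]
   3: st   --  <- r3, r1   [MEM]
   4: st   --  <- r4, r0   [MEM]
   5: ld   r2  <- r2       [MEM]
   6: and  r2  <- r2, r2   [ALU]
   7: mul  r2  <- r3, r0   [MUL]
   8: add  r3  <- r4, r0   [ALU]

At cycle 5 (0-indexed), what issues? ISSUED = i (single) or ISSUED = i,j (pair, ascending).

t=0 i0,i1:sll.ALU mulh.MUL ; 2-wide
t=1 i2:bne.BR ; no-port BR/MEM
t=2 i3:st.MEM ; no-port MEM/MEM
t=3 i4:st.MEM ; no-port MEM/MEM
t=4 i5:ld.MEM ; RAW+WAW r2
t=5 i6:and.ALU ; WAW r2
t=6 i7,i8:mul.MUL add.ALU ; 2-wide

ISSUED = 6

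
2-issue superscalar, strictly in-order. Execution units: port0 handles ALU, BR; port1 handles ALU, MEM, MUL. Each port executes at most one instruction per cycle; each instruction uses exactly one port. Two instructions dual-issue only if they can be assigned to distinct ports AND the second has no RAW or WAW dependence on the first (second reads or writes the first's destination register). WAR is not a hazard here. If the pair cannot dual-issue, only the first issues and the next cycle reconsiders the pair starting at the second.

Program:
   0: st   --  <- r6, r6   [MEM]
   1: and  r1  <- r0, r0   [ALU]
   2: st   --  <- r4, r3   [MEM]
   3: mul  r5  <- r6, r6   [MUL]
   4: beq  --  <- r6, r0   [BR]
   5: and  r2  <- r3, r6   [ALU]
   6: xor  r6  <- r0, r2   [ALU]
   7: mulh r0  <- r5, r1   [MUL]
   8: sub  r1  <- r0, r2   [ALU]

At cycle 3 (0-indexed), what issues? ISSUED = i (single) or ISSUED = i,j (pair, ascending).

ISSUED = 5

0. st.MEM and.ALU @i0,i1  | pair
1. st.MEM @i2  | no-port MEM/MUL
2. mul.MUL beq.BR @i3,i4  | pair
3. and.ALU @i5  | RAW r2
4. xor.ALU mulh.MUL @i6,i7  | pair
5. sub.ALU @i8  | tail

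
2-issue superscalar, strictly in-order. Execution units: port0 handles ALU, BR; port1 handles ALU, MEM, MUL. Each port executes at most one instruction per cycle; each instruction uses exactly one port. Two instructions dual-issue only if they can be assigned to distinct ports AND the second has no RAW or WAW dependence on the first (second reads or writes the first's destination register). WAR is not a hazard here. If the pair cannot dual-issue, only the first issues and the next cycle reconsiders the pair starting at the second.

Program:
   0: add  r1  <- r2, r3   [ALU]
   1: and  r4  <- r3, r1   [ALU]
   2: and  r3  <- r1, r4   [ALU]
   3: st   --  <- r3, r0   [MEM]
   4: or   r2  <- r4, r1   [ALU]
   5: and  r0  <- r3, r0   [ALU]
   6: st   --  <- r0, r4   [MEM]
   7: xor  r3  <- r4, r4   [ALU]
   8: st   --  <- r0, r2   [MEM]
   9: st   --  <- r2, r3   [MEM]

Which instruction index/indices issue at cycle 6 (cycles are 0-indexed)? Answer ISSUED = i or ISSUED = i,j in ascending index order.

ISSUED = 8

t=0 i0:add ; RAW r1
t=1 i1:and ; RAW r4
t=2 i2:and ; RAW r3
t=3 i3+i4:st or ; pair
t=4 i5:and ; RAW r0
t=5 i6+i7:st xor ; pair
t=6 i8:st ; no-port MEM/MEM
t=7 i9:st ; tail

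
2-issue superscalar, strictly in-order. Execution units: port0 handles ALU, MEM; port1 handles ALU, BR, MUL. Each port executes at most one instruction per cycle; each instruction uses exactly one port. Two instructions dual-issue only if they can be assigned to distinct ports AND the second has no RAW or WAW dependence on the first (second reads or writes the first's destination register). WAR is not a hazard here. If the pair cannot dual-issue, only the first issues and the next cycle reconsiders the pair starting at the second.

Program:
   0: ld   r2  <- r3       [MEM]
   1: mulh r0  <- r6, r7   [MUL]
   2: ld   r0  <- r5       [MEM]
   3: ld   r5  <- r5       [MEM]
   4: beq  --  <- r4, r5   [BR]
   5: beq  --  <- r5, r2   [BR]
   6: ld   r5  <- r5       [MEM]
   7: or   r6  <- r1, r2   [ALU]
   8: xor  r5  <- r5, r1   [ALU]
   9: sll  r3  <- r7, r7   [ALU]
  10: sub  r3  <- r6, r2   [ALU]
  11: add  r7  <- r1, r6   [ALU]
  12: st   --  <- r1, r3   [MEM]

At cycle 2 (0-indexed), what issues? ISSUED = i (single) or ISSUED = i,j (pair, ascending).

ISSUED = 3

  cy0 -> i0+i1 (ld/mulh) pair
  cy1 -> i2 (ld) no-port MEM/MEM
  cy2 -> i3 (ld) RAW r5
  cy3 -> i4 (beq) no-port BR/BR
  cy4 -> i5+i6 (beq/ld) pair
  cy5 -> i7+i8 (or/xor) pair
  cy6 -> i9 (sll) WAW r3
  cy7 -> i10+i11 (sub/add) pair
  cy8 -> i12 (st) tail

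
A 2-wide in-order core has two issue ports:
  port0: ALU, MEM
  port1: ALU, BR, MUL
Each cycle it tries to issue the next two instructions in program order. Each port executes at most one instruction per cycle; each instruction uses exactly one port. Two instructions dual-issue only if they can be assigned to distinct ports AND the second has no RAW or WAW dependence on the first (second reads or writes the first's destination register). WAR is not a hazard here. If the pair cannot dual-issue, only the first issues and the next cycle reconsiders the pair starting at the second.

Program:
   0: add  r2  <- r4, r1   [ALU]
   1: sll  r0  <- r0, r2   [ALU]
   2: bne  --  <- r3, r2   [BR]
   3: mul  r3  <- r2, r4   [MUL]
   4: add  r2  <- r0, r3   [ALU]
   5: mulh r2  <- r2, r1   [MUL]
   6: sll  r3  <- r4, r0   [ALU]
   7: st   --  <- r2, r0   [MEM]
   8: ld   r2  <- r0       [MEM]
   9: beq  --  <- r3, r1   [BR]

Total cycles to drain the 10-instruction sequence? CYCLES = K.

CYCLES = 7

c0: i0 add  RAW r2
c1: i1/i2 sll bne  pair
c2: i3 mul  RAW r3
c3: i4 add  RAW+WAW r2
c4: i5/i6 mulh sll  pair
c5: i7 st  no-port MEM/MEM
c6: i8/i9 ld beq  pair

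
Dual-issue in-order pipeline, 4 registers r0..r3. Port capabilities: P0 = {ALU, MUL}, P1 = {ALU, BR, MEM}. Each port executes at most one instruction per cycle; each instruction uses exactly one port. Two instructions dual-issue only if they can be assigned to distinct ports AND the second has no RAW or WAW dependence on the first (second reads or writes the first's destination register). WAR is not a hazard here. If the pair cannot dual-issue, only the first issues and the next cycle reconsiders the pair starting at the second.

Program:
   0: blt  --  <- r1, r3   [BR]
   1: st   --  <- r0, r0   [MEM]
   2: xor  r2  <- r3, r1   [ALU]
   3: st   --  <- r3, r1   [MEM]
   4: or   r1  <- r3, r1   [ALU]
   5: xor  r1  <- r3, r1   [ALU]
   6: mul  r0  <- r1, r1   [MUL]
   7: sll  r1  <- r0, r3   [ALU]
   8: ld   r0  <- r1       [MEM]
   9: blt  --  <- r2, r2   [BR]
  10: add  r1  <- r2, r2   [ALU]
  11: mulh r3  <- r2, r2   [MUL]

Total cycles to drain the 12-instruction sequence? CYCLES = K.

CYCLES = 9

#0 head=0: blt i0 no-port BR/MEM
#1 head=1: st;xor i1+i2 dual
#2 head=3: st;or i3+i4 dual
#3 head=5: xor i5 RAW r1
#4 head=6: mul i6 RAW r0
#5 head=7: sll i7 RAW r1
#6 head=8: ld i8 no-port MEM/BR
#7 head=9: blt;add i9+i10 dual
#8 head=11: mulh i11 tail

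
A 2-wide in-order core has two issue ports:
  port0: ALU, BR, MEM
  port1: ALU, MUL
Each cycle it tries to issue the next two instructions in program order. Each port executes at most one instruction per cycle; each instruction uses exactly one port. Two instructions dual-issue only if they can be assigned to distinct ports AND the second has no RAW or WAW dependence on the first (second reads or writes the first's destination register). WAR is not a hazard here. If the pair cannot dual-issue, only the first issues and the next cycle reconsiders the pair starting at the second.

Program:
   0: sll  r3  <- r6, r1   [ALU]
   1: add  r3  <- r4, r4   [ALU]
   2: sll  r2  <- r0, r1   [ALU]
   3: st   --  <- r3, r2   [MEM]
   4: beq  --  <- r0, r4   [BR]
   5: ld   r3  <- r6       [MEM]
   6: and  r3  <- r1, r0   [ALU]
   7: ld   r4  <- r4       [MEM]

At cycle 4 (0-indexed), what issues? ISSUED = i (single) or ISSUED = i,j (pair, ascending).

ISSUED = 5

c0: i0 sll.ALU  WAW r3
c1: i1&i2 add.ALU+sll.ALU  2-wide
c2: i3 st.MEM  no-port MEM/BR
c3: i4 beq.BR  no-port BR/MEM
c4: i5 ld.MEM  WAW r3
c5: i6&i7 and.ALU+ld.MEM  2-wide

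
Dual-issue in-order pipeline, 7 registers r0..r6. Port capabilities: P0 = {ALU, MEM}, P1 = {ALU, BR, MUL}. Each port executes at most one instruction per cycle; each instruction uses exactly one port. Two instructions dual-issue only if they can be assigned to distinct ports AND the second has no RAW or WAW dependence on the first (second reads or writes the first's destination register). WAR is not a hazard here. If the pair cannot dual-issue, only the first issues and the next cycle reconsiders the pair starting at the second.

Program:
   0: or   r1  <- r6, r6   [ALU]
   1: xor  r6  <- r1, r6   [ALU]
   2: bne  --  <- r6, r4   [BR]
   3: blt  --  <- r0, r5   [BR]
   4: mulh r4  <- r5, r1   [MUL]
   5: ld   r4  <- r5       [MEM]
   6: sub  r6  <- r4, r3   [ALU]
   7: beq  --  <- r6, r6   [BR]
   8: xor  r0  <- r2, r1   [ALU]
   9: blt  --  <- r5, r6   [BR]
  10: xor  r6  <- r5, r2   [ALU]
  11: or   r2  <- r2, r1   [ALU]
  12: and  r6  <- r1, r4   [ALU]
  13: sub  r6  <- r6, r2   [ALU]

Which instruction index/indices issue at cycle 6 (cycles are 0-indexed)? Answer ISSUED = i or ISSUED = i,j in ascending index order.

ISSUED = 6

c0: i0 or.ALU  RAW r1
c1: i1 xor.ALU  RAW r6
c2: i2 bne.BR  no-port BR/BR
c3: i3 blt.BR  no-port BR/MUL
c4: i4 mulh.MUL  WAW r4
c5: i5 ld.MEM  RAW r4
c6: i6 sub.ALU  RAW r6
c7: i7&i8 beq.BR+xor.ALU  2-wide
c8: i9&i10 blt.BR+xor.ALU  2-wide
c9: i11&i12 or.ALU+and.ALU  2-wide
c10: i13 sub.ALU  tail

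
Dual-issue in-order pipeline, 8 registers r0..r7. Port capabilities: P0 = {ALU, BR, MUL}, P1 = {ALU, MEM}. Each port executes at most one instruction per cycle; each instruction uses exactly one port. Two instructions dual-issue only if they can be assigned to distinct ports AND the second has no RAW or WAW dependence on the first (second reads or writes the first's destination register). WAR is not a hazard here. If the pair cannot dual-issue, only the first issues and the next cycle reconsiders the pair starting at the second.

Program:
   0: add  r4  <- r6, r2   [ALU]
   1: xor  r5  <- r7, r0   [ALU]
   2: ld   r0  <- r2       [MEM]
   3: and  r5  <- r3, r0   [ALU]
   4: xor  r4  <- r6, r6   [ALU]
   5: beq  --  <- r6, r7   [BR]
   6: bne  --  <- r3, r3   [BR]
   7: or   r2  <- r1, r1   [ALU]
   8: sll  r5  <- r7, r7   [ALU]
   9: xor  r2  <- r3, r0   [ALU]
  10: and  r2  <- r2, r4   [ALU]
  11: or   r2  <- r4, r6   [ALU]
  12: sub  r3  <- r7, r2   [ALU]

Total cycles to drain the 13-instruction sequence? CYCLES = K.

#0 head=0: add;xor i0+i1 pair
#1 head=2: ld i2 RAW r0
#2 head=3: and;xor i3+i4 pair
#3 head=5: beq i5 no-port BR/BR
#4 head=6: bne;or i6+i7 pair
#5 head=8: sll;xor i8+i9 pair
#6 head=10: and i10 WAW r2
#7 head=11: or i11 RAW r2
#8 head=12: sub i12 tail

CYCLES = 9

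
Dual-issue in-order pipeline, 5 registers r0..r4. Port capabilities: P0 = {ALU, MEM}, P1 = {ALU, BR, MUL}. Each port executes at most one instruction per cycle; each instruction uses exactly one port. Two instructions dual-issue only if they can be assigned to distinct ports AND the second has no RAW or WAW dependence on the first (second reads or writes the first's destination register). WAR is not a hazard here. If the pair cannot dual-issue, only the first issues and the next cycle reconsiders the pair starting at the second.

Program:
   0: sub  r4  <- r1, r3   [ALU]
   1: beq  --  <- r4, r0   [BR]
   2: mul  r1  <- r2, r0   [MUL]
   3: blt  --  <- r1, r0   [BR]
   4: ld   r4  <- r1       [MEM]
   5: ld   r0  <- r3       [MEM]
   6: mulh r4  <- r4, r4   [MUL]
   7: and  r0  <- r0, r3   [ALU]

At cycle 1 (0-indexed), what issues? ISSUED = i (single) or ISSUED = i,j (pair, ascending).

ISSUED = 1

c0: i0 sub  RAW r4
c1: i1 beq  no-port BR/MUL
c2: i2 mul  no-port MUL/BR
c3: i3&i4 blt;ld  dual
c4: i5&i6 ld;mulh  dual
c5: i7 and  tail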